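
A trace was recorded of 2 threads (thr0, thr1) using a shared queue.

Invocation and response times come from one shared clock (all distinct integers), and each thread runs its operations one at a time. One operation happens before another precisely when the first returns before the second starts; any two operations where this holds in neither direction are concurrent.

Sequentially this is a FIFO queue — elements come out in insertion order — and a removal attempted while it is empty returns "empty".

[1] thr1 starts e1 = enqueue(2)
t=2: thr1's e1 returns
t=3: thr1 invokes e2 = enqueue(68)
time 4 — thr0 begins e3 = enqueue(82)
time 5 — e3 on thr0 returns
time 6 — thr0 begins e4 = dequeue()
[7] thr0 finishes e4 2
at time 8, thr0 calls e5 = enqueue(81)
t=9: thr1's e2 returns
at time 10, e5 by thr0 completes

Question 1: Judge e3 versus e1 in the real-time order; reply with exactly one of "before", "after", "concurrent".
Answer: after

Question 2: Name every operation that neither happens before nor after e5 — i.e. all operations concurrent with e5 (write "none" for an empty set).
Answer: e2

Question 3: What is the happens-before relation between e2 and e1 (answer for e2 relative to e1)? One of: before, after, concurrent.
Answer: after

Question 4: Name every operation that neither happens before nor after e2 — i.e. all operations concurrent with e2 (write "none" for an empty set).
Answer: e3, e4, e5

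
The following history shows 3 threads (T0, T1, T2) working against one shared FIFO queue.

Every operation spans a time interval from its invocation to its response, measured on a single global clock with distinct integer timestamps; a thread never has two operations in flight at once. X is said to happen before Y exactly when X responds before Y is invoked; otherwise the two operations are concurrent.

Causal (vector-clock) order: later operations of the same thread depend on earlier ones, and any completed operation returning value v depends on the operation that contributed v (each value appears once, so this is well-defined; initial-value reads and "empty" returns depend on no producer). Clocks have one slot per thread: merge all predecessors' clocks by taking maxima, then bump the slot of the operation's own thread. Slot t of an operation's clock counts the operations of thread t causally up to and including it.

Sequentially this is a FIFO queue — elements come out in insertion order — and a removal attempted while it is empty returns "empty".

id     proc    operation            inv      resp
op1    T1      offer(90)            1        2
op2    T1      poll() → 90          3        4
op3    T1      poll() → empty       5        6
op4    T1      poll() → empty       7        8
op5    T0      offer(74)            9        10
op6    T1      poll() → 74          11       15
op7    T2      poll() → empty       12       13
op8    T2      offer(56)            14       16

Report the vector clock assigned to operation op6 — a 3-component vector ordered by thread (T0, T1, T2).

(1, 5, 0)

op7, invoked 12, has no incoming edges; only T2's bump applies → (0, 0, 1)
op1, invoked 1, has no incoming edges; only T1's bump applies → (0, 1, 0)
op5, invoked 9, has no incoming edges; only T0's bump applies → (1, 0, 0)
invoked at 14, op8 merges VC(op7)=(0, 0, 1) and bumps T2's slot → (0, 0, 2)
invoked at 3, op2 merges VC(op1)=(0, 1, 0) and bumps T1's slot → (0, 2, 0)
invoked at 5, op3 merges VC(op2)=(0, 2, 0) and bumps T1's slot → (0, 3, 0)
invoked at 7, op4 merges VC(op3)=(0, 3, 0) and bumps T1's slot → (0, 4, 0)
invoked at 11, op6 merges VC(op4)=(0, 4, 0), VC(op5)=(1, 0, 0) and bumps T1's slot → (1, 5, 0)
target: VC(op6) = (1, 5, 0)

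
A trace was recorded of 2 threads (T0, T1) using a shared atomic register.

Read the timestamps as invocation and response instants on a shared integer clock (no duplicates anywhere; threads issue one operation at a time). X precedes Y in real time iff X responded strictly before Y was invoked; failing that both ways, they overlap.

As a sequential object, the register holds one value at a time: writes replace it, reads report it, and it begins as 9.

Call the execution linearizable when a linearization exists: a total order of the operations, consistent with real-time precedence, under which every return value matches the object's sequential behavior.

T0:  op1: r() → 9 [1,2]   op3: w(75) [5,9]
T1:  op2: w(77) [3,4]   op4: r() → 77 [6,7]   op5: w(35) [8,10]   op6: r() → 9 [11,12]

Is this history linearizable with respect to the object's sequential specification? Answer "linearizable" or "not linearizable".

not linearizable

the violation lands at event 12, op6's response at time 12: events 1..11 linearize, events 1..12 do not
real-time-consistent orders of the 6 completed operations: 3 — all fail the atomic register replay
sample order op1, op2, op3, op4, op5, op6 stalls at step 4 — op4 r() → 77 has no legal effect
sample order op1, op2, op4, op3, op5, op6 stalls at step 6 — op6 r() → 9 has no legal effect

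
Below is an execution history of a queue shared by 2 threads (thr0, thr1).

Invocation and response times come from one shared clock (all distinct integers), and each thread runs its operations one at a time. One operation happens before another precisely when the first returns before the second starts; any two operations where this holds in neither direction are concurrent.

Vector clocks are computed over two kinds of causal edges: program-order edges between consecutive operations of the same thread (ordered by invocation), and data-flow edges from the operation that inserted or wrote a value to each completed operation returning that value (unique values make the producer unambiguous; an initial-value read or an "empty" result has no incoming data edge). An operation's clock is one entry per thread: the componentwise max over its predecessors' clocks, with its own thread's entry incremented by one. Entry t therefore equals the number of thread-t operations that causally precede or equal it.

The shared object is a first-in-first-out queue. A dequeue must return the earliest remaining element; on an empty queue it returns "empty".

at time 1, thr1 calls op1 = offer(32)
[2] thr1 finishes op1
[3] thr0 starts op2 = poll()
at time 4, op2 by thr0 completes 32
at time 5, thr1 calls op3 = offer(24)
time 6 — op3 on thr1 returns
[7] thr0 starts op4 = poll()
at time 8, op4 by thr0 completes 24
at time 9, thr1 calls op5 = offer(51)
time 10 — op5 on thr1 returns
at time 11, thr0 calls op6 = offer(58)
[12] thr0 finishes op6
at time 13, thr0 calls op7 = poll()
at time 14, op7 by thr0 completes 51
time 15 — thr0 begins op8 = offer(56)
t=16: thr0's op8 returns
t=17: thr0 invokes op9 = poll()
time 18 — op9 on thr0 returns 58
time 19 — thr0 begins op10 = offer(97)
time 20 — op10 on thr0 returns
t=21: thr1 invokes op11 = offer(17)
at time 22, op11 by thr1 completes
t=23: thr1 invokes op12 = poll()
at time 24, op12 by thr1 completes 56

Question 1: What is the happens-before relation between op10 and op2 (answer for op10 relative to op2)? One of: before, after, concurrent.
Answer: after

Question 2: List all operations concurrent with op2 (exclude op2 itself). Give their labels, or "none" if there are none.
Answer: none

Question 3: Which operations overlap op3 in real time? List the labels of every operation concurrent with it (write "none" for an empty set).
Answer: none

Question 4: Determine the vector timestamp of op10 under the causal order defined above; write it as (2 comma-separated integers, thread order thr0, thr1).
Answer: (7, 3)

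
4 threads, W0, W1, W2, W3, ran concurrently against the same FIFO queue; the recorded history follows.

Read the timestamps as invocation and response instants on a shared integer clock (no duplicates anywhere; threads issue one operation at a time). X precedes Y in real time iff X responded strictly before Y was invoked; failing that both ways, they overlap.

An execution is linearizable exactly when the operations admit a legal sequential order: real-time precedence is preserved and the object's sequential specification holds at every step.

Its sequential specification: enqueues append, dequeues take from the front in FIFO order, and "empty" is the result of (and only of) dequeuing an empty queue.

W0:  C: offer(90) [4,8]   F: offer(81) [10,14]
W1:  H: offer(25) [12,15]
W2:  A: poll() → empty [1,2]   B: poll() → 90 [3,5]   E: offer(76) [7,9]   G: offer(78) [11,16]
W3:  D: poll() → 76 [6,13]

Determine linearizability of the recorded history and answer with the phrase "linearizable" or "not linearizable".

one valid linearization: A, C, B, E, D, F, G, H
after step 1 (A poll() → empty): queue <>
after step 2 (C offer(90)): queue <90>
after step 3 (B poll() → 90): queue <>
after step 4 (E offer(76)): queue <76>
after step 5 (D poll() → 76): queue <>
after step 6 (F offer(81)): queue <81>
after step 7 (G offer(78)): queue <81,78>
after step 8 (H offer(25)): queue <81,78,25>

linearizable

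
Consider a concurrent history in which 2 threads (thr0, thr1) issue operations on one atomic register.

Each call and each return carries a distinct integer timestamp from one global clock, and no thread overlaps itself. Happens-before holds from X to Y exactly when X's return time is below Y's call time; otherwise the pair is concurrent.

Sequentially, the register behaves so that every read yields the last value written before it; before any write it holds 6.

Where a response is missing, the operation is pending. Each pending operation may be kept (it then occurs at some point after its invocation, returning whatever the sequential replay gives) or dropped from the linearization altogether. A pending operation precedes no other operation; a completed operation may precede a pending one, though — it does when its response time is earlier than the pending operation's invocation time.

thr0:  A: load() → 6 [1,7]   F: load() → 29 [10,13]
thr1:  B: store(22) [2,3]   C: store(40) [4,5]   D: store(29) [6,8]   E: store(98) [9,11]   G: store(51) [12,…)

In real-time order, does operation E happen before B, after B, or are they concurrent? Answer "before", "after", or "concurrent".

after

E spans [9,11], B spans [2,3]
resp(B)=3 < inv(E)=9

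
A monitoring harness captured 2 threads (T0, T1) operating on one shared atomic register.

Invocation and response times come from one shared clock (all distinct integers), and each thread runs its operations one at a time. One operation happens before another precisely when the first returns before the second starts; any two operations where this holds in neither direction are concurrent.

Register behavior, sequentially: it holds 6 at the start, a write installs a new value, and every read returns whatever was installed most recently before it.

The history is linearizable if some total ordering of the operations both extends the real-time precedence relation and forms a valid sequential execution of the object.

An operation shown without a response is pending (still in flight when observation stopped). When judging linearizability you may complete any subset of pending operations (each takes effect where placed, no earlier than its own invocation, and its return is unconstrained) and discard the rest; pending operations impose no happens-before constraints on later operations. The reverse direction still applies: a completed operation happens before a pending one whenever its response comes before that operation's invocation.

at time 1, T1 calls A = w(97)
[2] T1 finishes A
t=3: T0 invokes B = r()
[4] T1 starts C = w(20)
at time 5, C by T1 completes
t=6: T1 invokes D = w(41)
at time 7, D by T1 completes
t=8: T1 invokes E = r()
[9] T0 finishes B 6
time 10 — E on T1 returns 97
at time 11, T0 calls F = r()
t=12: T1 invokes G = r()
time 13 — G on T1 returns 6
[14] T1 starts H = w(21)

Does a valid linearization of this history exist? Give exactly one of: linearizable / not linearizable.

cut after 8 events: linearizable; cut after 9 events (B responds, time 9): not linearizable
all 3 real-time-respecting orders fail — 4 completed atomic register operations, no legal replay
every completion of the 1 pending operation (E) was checked; none linearizes
e.g. A, B, C, D (pending dropped): illegal at step 2, since B r() → 6 cannot apply there
e.g. A, C, B, D (pending dropped): illegal at step 3, since B r() → 6 cannot apply there

not linearizable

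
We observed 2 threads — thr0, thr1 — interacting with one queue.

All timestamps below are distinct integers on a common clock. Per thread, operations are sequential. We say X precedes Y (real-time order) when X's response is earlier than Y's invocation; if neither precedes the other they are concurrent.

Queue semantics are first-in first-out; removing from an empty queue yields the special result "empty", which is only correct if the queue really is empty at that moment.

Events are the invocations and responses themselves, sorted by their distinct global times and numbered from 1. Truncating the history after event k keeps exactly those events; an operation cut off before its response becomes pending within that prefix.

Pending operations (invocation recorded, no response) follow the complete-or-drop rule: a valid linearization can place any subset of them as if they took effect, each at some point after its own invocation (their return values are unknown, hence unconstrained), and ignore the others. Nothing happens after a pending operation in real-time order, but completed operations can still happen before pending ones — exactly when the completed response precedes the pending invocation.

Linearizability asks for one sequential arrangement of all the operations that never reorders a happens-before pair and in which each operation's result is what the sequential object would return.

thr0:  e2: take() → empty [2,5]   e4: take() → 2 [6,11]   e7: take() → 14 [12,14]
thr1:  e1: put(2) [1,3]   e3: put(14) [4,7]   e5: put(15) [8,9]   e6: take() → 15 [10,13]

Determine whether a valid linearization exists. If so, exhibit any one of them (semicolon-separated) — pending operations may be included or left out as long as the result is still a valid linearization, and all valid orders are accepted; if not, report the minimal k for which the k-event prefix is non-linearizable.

step 1: e2 take() → empty — queue <>
step 2: e1 put(2) — queue <2>
step 3: e3 put(14) — queue <2,14>
step 4: e4 take() → 2 — queue <14>
step 5: e5 put(15) — queue <14,15>
step 6: e7 take() → 14 — queue <15>
step 7: e6 take() → 15 — queue <>

linearizable — witness: e2; e1; e3; e4; e5; e7; e6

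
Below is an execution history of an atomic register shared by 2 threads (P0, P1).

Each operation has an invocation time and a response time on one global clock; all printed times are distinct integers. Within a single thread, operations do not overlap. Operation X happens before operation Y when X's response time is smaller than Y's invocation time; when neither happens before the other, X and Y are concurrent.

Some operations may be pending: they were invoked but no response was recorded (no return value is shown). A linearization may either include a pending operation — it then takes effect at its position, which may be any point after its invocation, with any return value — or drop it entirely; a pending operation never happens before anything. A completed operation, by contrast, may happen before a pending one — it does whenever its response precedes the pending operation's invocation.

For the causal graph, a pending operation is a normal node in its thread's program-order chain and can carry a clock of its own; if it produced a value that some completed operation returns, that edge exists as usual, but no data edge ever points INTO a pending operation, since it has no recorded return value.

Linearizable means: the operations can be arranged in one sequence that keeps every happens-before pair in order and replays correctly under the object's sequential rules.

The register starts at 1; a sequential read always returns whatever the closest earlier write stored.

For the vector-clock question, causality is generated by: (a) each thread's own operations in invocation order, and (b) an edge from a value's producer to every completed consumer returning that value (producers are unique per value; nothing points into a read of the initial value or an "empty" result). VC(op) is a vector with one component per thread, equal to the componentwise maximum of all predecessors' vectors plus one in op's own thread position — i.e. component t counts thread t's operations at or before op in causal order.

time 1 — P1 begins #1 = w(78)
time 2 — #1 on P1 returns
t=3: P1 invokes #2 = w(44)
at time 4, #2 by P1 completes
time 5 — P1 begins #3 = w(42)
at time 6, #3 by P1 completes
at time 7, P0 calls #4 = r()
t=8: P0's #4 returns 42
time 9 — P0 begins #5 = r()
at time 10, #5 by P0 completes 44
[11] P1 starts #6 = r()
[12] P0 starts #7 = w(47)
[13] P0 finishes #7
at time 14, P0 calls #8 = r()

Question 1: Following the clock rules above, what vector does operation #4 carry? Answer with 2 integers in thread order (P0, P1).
(1, 3)

VC(#1, invoked at 1): no causal predecessors; +1 on P1 → (0, 1)
#2, invoked 3, takes VC(#1)=(0, 1) under max, adds 1 for P1 → (0, 2)
#3, invoked 5, takes VC(#2)=(0, 2) under max, adds 1 for P1 → (0, 3)
#6, invoked 11, takes VC(#3)=(0, 3) under max, adds 1 for P1 → (0, 4)
#4, invoked 7, takes VC(#3)=(0, 3) under max, adds 1 for P0 → (1, 3)
#5, invoked 9, takes VC(#2)=(0, 2), VC(#4)=(1, 3) under max, adds 1 for P0 → (2, 3)
#7, invoked 12, takes VC(#5)=(2, 3) under max, adds 1 for P0 → (3, 3)
#8, invoked 14, takes VC(#7)=(3, 3) under max, adds 1 for P0 → (4, 3)
target: VC(#4) = (1, 3)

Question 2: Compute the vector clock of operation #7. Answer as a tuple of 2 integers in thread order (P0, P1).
(3, 3)

#1 (invocation 1): nothing precedes it; P1's component alone gives (0, 1)
from VC(#1)=(0, 1), #2 (invoked 3) maxes components and bumps P1 → (0, 2)
from VC(#2)=(0, 2), #3 (invoked 5) maxes components and bumps P1 → (0, 3)
from VC(#3)=(0, 3), #6 (invoked 11) maxes components and bumps P1 → (0, 4)
from VC(#3)=(0, 3), #4 (invoked 7) maxes components and bumps P0 → (1, 3)
from VC(#2)=(0, 2), VC(#4)=(1, 3), #5 (invoked 9) maxes components and bumps P0 → (2, 3)
from VC(#5)=(2, 3), #7 (invoked 12) maxes components and bumps P0 → (3, 3)
from VC(#7)=(3, 3), #8 (invoked 14) maxes components and bumps P0 → (4, 3)
target: VC(#7) = (3, 3)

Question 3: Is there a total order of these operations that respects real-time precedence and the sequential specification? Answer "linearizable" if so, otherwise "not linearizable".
not linearizable

cut after 9 events: linearizable; cut after 10 events (#5 responds, time 10): not linearizable
the sole real-time-consistent order of 5 completed operations fails the atomic register replay
sample order #1, #2, #3, #4, #5 stalls at step 5 — #5 r() → 44 has no legal effect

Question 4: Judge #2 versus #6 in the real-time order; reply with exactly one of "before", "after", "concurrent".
before

#2 spans [3,4], #6 spans [11,…)
resp(#2)=4 < inv(#6)=11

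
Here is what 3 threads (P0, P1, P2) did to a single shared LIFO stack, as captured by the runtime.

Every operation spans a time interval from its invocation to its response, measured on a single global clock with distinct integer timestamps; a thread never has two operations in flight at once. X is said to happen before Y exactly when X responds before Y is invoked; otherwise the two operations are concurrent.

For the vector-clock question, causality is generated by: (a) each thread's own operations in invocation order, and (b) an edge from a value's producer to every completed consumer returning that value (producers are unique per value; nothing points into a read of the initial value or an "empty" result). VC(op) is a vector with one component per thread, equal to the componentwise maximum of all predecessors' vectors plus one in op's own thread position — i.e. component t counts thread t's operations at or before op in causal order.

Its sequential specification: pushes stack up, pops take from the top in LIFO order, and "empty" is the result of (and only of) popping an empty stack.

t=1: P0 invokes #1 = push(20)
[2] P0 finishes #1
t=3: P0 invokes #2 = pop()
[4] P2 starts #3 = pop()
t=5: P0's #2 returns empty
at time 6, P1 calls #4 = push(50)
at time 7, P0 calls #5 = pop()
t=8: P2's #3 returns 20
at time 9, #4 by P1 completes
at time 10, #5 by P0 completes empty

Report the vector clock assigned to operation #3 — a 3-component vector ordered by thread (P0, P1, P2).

(1, 0, 1)

VC(#4, invoked at 6): no causal predecessors; +1 on P1 → (0, 1, 0)
VC(#1, invoked at 1): no causal predecessors; +1 on P0 → (1, 0, 0)
VC(#3, invoked at 4): max of VC(#1)=(1, 0, 0), then +1 on thread P2 → (1, 0, 1)
VC(#2, invoked at 3): max of VC(#1)=(1, 0, 0), then +1 on thread P0 → (2, 0, 0)
VC(#5, invoked at 7): max of VC(#2)=(2, 0, 0), then +1 on thread P0 → (3, 0, 0)
target: VC(#3) = (1, 0, 1)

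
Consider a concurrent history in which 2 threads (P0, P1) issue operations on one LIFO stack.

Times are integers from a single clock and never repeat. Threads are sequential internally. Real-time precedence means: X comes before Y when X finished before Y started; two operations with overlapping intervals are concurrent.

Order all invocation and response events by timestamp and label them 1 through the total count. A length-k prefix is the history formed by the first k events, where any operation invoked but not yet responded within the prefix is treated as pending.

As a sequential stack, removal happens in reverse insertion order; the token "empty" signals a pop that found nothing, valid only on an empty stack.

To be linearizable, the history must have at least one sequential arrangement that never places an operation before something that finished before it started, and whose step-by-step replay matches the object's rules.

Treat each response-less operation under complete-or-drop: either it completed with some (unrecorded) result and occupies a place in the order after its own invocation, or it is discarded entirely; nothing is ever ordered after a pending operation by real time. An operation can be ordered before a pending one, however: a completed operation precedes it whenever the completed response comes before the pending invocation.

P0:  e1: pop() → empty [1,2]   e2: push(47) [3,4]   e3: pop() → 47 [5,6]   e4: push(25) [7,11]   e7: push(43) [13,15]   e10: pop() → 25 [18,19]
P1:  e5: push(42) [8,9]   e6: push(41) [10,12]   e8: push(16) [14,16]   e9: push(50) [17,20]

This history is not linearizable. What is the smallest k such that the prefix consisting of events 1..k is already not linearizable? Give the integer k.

19

one valid order for events 1..18 is e1, e2, e3, e4, e5, e6, e7, e8:
step 1: e1 pop() → empty — stack <>
step 2: e2 push(47) — stack <47>
step 3: e3 pop() → 47 — stack <>
step 4: e4 push(25) — stack <25>
step 5: e5 push(42) — stack <25,42>
step 6: e6 push(41) — stack <25,42,41>
step 7: e7 push(43) — stack <25,42,41,43>
step 8: e8 push(16) — stack <25,42,41,43,16>
include event 19 — e10 responding at 19 — and every candidate order breaks
no completion choice of the 1 pending operation (e9) rescues it — every subset was tried
e.g. e1, e2, e3, e4, e5, e6, e7, e8, e10 (pending dropped): illegal at step 9, since e10 pop() → 25 cannot apply there
e.g. e1, e2, e3, e4, e5, e6, e8, e7, e10 (pending dropped): illegal at step 9, since e10 pop() → 25 cannot apply there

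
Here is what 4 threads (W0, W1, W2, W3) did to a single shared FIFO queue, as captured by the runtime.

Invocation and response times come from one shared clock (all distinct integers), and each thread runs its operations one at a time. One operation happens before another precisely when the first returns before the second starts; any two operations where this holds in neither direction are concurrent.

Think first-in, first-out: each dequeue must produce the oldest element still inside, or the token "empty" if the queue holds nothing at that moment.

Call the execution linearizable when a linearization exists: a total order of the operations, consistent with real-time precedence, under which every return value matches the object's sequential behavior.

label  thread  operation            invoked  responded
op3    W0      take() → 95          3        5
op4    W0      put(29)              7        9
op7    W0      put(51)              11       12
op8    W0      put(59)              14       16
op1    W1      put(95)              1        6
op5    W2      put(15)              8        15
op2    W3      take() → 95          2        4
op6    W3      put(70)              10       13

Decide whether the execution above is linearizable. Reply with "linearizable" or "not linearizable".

not linearizable

cut after 4 events: linearizable; cut after 5 events (op3 responds, time 5): not linearizable
2 orders of the 2 completed FIFO queue ops respect real time; none is legal
no escape via the 1 pending operation (op1): every completion choice fails
sample order op2, op3 (pending dropped) stalls at step 1 — op2 take() → 95 has no legal effect
sample order op3, op2 (pending dropped) stalls at step 1 — op3 take() → 95 has no legal effect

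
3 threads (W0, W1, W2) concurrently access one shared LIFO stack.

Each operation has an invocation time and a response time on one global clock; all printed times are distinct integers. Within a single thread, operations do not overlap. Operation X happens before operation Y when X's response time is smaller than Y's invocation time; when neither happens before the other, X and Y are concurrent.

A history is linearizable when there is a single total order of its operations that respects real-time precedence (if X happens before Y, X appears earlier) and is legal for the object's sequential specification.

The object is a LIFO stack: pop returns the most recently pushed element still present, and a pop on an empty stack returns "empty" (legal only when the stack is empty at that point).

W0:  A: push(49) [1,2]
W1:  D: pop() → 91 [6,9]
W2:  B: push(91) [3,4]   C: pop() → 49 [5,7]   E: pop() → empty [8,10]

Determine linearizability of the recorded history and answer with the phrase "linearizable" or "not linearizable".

witness order: A, B, D, C, E
after step 1 (A push(49)): stack <49>
after step 2 (B push(91)): stack <49,91>
after step 3 (D pop() → 91): stack <49>
after step 4 (C pop() → 49): stack <>
after step 5 (E pop() → empty): stack <>

linearizable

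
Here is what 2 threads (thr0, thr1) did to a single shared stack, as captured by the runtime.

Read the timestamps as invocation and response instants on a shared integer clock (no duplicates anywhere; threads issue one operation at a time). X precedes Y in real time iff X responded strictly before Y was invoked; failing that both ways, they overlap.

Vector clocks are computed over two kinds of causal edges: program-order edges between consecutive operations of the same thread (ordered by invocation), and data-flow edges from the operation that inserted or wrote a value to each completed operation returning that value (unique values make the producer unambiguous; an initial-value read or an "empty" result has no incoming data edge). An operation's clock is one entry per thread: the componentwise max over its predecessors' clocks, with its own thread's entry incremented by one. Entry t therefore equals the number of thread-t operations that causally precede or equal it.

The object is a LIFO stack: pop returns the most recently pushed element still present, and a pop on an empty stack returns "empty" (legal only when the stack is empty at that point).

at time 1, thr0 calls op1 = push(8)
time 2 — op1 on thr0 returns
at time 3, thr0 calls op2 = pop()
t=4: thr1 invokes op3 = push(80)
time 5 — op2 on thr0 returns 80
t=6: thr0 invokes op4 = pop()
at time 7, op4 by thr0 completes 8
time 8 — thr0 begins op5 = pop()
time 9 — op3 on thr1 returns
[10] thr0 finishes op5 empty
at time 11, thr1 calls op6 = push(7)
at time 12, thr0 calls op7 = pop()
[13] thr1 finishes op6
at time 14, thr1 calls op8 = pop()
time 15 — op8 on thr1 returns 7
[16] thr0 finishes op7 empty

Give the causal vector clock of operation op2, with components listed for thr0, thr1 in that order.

(2, 1)

no predecessors for op3 (invoked 4): thr1 increments from zero → (0, 1)
no predecessors for op1 (invoked 1): thr0 increments from zero → (1, 0)
VC(op6, invoked at 11): max of VC(op3)=(0, 1), then +1 on thread thr1 → (0, 2)
VC(op8, invoked at 14): max of VC(op6)=(0, 2), then +1 on thread thr1 → (0, 3)
VC(op2, invoked at 3): max of VC(op1)=(1, 0), VC(op3)=(0, 1), then +1 on thread thr0 → (2, 1)
VC(op4, invoked at 6): max of VC(op1)=(1, 0), VC(op2)=(2, 1), then +1 on thread thr0 → (3, 1)
VC(op5, invoked at 8): max of VC(op4)=(3, 1), then +1 on thread thr0 → (4, 1)
VC(op7, invoked at 12): max of VC(op5)=(4, 1), then +1 on thread thr0 → (5, 1)
target: VC(op2) = (2, 1)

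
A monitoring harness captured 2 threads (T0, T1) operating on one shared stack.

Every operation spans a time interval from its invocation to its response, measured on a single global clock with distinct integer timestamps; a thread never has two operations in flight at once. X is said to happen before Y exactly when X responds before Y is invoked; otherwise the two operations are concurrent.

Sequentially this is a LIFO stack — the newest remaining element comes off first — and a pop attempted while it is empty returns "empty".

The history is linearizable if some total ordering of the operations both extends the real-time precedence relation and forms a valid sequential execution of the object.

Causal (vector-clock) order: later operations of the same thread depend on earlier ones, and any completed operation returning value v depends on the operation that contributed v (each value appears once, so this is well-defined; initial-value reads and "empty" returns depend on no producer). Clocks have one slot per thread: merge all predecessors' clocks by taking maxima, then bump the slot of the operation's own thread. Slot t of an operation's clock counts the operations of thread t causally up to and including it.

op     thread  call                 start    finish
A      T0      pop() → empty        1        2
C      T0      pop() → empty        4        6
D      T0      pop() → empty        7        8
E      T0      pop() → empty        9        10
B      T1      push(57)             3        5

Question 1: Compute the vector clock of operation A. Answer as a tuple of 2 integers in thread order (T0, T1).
root op B, invoked 3: fresh clock plus T1's own tick → (0, 1)
root op A, invoked 1: fresh clock plus T0's own tick → (1, 0)
from VC(A)=(1, 0), C (invoked 4) maxes components and bumps T0 → (2, 0)
from VC(C)=(2, 0), D (invoked 7) maxes components and bumps T0 → (3, 0)
from VC(D)=(3, 0), E (invoked 9) maxes components and bumps T0 → (4, 0)
target: VC(A) = (1, 0)

(1, 0)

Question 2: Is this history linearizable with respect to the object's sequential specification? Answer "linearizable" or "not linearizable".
the violation lands at event 8, D's response at time 8: events 1..7 linearize, events 1..8 do not
2 orders of the 4 completed stack ops respect real time; none is legal
sample order A, B, C, D stalls at step 3 — C pop() → empty has no legal effect
sample order A, C, B, D stalls at step 4 — D pop() → empty has no legal effect

not linearizable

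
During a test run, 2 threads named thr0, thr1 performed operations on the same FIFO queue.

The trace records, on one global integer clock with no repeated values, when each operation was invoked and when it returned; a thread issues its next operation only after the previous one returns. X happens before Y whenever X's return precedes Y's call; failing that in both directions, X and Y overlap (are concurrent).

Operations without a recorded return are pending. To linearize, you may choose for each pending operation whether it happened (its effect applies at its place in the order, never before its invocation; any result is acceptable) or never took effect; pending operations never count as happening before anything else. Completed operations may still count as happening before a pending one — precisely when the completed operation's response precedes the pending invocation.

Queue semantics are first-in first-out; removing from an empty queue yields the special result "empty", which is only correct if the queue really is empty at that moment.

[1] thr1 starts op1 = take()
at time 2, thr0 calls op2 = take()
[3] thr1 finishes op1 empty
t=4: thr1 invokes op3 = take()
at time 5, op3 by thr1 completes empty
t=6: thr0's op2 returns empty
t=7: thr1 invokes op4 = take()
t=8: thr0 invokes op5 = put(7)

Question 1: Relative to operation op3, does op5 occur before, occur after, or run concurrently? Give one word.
Answer: after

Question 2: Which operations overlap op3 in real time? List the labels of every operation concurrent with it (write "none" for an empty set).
Answer: op2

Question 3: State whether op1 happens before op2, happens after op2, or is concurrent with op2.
Answer: concurrent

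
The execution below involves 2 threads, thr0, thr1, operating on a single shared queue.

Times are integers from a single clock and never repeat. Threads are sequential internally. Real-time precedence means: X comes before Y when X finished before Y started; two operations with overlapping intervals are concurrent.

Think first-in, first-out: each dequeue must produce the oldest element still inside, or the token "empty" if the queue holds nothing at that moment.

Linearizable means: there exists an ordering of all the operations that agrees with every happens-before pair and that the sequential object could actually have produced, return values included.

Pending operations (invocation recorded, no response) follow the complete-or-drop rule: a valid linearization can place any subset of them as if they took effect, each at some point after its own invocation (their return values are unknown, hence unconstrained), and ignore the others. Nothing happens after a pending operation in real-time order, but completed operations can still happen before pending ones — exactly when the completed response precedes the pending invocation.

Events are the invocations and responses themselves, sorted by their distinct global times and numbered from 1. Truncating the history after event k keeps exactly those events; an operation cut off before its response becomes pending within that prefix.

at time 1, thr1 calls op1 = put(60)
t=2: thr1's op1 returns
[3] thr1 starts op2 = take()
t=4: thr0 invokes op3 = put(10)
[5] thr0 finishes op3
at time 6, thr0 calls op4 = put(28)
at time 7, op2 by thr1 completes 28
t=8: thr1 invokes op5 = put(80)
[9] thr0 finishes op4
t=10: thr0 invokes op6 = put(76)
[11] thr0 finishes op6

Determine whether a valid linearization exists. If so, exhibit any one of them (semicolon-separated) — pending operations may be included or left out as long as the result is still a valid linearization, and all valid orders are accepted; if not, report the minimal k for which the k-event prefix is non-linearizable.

not linearizable — minimal violating prefix: 7 events

the violation lands at event 7, op2's response at time 7: events 1..6 linearize, events 1..7 do not
all 2 real-time-respecting orders fail — 3 completed queue operations, no legal replay
completion choices over the 1 pending operation (op4) were checked; none helps
sample order op1, op2, op3 (pending dropped) stalls at step 2 — op2 take() → 28 has no legal effect
sample order op1, op3, op2 (pending dropped) stalls at step 3 — op2 take() → 28 has no legal effect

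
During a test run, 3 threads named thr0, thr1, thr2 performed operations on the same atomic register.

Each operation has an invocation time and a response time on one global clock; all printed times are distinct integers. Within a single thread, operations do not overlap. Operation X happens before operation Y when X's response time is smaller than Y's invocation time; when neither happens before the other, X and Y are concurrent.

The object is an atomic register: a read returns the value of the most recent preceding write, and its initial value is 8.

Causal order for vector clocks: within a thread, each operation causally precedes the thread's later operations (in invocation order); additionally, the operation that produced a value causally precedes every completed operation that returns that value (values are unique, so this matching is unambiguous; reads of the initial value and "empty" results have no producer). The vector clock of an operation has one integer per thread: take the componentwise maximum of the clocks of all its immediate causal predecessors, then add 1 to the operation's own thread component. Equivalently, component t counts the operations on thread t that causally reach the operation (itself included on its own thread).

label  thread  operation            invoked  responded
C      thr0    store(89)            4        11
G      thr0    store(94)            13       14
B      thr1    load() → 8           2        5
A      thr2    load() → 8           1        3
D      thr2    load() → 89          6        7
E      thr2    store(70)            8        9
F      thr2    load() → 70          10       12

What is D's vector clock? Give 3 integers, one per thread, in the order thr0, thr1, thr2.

A (invocation 1): nothing precedes it; thr2's component alone gives (0, 0, 1)
B (invocation 2): nothing precedes it; thr1's component alone gives (0, 1, 0)
C (invocation 4): nothing precedes it; thr0's component alone gives (1, 0, 0)
invoked at 13, G merges VC(C)=(1, 0, 0) and bumps thr0's slot → (2, 0, 0)
invoked at 6, D merges VC(A)=(0, 0, 1), VC(C)=(1, 0, 0) and bumps thr2's slot → (1, 0, 2)
invoked at 8, E merges VC(D)=(1, 0, 2) and bumps thr2's slot → (1, 0, 3)
invoked at 10, F merges VC(E)=(1, 0, 3) and bumps thr2's slot → (1, 0, 4)
target: VC(D) = (1, 0, 2)

(1, 0, 2)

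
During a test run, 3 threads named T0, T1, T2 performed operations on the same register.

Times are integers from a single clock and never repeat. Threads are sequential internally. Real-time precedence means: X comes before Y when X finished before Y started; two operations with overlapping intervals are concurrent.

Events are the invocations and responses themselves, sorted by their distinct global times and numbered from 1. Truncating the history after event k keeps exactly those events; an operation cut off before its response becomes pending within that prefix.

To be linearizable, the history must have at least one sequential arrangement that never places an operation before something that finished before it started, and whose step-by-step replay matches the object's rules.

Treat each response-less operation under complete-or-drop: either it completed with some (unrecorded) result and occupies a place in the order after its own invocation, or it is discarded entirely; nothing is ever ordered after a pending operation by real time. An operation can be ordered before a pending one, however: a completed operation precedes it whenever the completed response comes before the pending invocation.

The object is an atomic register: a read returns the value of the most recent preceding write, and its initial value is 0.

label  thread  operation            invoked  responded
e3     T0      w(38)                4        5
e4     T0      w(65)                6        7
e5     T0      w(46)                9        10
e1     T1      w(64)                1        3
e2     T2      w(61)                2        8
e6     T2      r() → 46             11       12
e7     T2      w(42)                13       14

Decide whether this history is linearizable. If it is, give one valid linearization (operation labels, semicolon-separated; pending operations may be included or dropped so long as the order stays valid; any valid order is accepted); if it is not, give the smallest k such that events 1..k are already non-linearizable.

after step 1 (e1 w(64)): value 64
after step 2 (e2 w(61)): value 61
after step 3 (e3 w(38)): value 38
after step 4 (e4 w(65)): value 65
after step 5 (e5 w(46)): value 46
after step 6 (e6 r() → 46): value 46
after step 7 (e7 w(42)): value 42

linearizable — witness: e1; e2; e3; e4; e5; e6; e7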